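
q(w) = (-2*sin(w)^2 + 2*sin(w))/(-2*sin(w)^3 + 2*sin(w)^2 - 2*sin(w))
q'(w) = (-4*sin(w)*cos(w) + 2*cos(w))/(-2*sin(w)^3 + 2*sin(w)^2 - 2*sin(w)) + (-2*sin(w)^2 + 2*sin(w))*(6*sin(w)^2*cos(w) - 4*sin(w)*cos(w) + 2*cos(w))/(-2*sin(w)^3 + 2*sin(w)^2 - 2*sin(w))^2 = (2 - sin(w))*sin(w)*cos(w)/(sin(w)^2 - sin(w) + 1)^2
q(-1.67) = -0.67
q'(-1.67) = 0.03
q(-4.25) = -0.12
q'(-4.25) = -0.54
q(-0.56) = -0.84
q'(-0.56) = -0.35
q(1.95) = -0.08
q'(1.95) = -0.42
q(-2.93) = -0.96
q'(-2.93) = 0.29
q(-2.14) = -0.72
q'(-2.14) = 0.20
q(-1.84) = -0.68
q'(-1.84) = 0.09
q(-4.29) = -0.10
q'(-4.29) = -0.48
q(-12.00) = -0.62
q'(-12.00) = 1.17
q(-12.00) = -0.62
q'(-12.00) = 1.17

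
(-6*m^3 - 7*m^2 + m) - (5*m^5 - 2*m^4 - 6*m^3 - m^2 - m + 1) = -5*m^5 + 2*m^4 - 6*m^2 + 2*m - 1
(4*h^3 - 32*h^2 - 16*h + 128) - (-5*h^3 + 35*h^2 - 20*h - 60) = 9*h^3 - 67*h^2 + 4*h + 188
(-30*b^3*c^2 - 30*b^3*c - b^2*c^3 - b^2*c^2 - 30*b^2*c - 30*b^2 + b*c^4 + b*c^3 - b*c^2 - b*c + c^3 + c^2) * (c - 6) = -30*b^3*c^3 + 150*b^3*c^2 + 180*b^3*c - b^2*c^4 + 5*b^2*c^3 - 24*b^2*c^2 + 150*b^2*c + 180*b^2 + b*c^5 - 5*b*c^4 - 7*b*c^3 + 5*b*c^2 + 6*b*c + c^4 - 5*c^3 - 6*c^2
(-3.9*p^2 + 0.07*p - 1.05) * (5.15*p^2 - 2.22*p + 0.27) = -20.085*p^4 + 9.0185*p^3 - 6.6159*p^2 + 2.3499*p - 0.2835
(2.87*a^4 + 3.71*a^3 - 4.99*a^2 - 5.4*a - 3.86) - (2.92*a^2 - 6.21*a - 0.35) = 2.87*a^4 + 3.71*a^3 - 7.91*a^2 + 0.81*a - 3.51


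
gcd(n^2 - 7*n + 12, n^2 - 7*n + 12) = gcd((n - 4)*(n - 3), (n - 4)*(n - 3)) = n^2 - 7*n + 12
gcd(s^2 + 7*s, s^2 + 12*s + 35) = s + 7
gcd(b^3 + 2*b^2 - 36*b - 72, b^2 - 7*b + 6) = b - 6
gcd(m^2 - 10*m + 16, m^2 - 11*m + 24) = m - 8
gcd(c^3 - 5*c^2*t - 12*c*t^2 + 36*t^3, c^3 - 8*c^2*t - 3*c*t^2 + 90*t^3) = -c^2 + 3*c*t + 18*t^2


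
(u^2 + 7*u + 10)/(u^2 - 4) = (u + 5)/(u - 2)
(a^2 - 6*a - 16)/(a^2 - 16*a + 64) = (a + 2)/(a - 8)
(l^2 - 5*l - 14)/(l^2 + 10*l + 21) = (l^2 - 5*l - 14)/(l^2 + 10*l + 21)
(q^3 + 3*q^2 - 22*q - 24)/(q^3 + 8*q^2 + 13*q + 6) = (q - 4)/(q + 1)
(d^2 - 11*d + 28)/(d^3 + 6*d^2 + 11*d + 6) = (d^2 - 11*d + 28)/(d^3 + 6*d^2 + 11*d + 6)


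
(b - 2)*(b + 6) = b^2 + 4*b - 12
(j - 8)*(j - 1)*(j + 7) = j^3 - 2*j^2 - 55*j + 56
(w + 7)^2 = w^2 + 14*w + 49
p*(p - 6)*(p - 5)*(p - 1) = p^4 - 12*p^3 + 41*p^2 - 30*p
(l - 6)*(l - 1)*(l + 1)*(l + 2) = l^4 - 4*l^3 - 13*l^2 + 4*l + 12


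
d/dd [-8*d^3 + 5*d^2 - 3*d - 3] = -24*d^2 + 10*d - 3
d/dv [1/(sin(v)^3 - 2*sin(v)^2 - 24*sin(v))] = (-3*cos(v) + 4/tan(v) + 24*cos(v)/sin(v)^2)/((sin(v) - 6)^2*(sin(v) + 4)^2)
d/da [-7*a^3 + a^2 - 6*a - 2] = -21*a^2 + 2*a - 6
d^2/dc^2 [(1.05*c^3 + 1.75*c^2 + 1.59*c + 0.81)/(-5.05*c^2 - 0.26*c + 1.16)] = (5.6843418860808e-14*c^4 - 88.94621*c^3 - 183.55107*c^2 - 70.74378*c - 15.26816)/(128.787625*c^6 + 19.89195*c^5 - 87.72456*c^4 - 9.120904*c^3 + 20.150592*c^2 + 1.049568*c - 1.560896)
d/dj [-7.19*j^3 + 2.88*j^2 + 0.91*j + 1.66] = -21.57*j^2 + 5.76*j + 0.91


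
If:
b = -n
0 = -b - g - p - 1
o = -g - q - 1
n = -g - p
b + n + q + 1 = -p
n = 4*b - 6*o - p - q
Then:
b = -1/2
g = -1/8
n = 1/2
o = -1/4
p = -3/8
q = -5/8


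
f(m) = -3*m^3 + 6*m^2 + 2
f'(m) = -9*m^2 + 12*m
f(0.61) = 3.55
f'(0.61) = 3.97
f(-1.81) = 39.45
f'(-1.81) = -51.20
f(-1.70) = 34.08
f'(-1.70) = -46.41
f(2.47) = -6.60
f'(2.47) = -25.27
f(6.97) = -722.34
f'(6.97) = -353.59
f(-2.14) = 58.88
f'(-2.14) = -66.90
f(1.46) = 5.45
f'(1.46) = -1.66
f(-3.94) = 278.63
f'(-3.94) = -186.99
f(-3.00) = 137.00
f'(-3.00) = -117.00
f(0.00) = 2.00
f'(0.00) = 0.00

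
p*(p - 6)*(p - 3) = p^3 - 9*p^2 + 18*p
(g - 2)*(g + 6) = g^2 + 4*g - 12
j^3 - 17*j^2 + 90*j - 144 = (j - 8)*(j - 6)*(j - 3)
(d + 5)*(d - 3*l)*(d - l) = d^3 - 4*d^2*l + 5*d^2 + 3*d*l^2 - 20*d*l + 15*l^2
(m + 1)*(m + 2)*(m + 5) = m^3 + 8*m^2 + 17*m + 10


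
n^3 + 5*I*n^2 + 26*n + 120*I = (n - 5*I)*(n + 4*I)*(n + 6*I)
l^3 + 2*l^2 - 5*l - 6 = (l - 2)*(l + 1)*(l + 3)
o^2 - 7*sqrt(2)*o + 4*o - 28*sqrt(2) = (o + 4)*(o - 7*sqrt(2))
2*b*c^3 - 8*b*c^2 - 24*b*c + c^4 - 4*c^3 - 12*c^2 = c*(2*b + c)*(c - 6)*(c + 2)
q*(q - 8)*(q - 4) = q^3 - 12*q^2 + 32*q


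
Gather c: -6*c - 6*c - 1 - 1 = -12*c - 2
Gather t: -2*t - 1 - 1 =-2*t - 2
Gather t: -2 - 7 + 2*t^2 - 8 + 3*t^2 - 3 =5*t^2 - 20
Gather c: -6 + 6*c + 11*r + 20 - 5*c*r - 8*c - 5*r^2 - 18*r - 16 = c*(-5*r - 2) - 5*r^2 - 7*r - 2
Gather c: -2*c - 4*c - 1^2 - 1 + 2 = -6*c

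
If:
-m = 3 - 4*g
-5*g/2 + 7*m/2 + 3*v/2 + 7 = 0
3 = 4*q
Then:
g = 7/23 - 3*v/23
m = -12*v/23 - 41/23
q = 3/4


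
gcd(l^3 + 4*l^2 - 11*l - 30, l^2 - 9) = l - 3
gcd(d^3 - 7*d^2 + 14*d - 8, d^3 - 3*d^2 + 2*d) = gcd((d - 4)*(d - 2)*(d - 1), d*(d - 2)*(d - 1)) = d^2 - 3*d + 2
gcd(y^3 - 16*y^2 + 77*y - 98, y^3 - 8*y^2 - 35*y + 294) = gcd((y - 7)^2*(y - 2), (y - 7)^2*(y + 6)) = y^2 - 14*y + 49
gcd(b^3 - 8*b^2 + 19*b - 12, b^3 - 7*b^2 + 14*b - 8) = b^2 - 5*b + 4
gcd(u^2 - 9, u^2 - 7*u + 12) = u - 3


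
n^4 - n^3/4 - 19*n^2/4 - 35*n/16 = n*(n - 5/2)*(n + 1/2)*(n + 7/4)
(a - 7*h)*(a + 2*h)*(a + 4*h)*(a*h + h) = a^4*h - a^3*h^2 + a^3*h - 34*a^2*h^3 - a^2*h^2 - 56*a*h^4 - 34*a*h^3 - 56*h^4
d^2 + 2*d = d*(d + 2)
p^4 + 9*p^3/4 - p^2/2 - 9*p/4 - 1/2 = (p - 1)*(p + 1/4)*(p + 1)*(p + 2)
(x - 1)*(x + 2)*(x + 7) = x^3 + 8*x^2 + 5*x - 14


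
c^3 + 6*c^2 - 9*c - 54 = (c - 3)*(c + 3)*(c + 6)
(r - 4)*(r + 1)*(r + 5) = r^3 + 2*r^2 - 19*r - 20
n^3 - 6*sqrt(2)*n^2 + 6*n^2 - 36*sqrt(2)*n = n*(n + 6)*(n - 6*sqrt(2))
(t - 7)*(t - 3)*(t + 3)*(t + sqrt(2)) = t^4 - 7*t^3 + sqrt(2)*t^3 - 7*sqrt(2)*t^2 - 9*t^2 - 9*sqrt(2)*t + 63*t + 63*sqrt(2)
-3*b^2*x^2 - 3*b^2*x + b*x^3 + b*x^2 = x*(-3*b + x)*(b*x + b)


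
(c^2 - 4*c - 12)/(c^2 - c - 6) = (c - 6)/(c - 3)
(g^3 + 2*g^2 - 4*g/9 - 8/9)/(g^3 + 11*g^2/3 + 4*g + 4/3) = (g - 2/3)/(g + 1)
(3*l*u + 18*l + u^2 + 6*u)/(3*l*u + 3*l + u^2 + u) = (u + 6)/(u + 1)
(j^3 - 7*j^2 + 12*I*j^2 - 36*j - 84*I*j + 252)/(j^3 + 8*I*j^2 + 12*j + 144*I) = (j - 7)/(j - 4*I)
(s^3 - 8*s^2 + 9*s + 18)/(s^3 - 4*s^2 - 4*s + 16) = (s^3 - 8*s^2 + 9*s + 18)/(s^3 - 4*s^2 - 4*s + 16)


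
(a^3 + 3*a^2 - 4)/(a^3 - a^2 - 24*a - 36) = (a^2 + a - 2)/(a^2 - 3*a - 18)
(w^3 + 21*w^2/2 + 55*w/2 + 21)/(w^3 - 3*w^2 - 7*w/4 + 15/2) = 2*(w^2 + 9*w + 14)/(2*w^2 - 9*w + 10)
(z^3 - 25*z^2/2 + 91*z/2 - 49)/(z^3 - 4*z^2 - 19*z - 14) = (z^2 - 11*z/2 + 7)/(z^2 + 3*z + 2)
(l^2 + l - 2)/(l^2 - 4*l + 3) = (l + 2)/(l - 3)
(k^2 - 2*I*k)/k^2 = (k - 2*I)/k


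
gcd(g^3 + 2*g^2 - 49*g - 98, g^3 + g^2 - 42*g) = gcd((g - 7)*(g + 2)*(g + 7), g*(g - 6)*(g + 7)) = g + 7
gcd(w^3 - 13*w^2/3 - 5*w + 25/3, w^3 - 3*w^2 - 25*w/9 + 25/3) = w + 5/3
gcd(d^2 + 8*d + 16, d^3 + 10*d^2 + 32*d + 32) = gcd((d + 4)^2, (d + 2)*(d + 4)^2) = d^2 + 8*d + 16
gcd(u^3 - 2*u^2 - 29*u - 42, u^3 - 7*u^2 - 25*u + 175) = u - 7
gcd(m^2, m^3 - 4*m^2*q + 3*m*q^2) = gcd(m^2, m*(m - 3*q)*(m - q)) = m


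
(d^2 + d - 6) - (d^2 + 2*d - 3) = -d - 3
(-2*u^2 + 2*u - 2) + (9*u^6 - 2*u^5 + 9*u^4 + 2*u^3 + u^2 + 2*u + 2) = 9*u^6 - 2*u^5 + 9*u^4 + 2*u^3 - u^2 + 4*u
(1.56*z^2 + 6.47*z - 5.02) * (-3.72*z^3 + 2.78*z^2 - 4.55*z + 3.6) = -5.8032*z^5 - 19.7316*z^4 + 29.563*z^3 - 37.7781*z^2 + 46.133*z - 18.072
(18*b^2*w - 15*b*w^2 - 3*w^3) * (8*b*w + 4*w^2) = 144*b^3*w^2 - 48*b^2*w^3 - 84*b*w^4 - 12*w^5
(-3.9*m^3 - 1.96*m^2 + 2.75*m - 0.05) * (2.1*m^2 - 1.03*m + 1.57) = -8.19*m^5 - 0.0989999999999993*m^4 + 1.6708*m^3 - 6.0147*m^2 + 4.369*m - 0.0785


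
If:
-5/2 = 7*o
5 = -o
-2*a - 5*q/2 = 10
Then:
No Solution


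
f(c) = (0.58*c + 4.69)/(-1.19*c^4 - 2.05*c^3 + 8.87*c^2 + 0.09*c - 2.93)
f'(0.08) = -1.05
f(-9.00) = 0.00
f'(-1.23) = 0.72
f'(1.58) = 2.42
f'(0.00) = -0.25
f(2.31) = -0.41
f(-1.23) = 0.35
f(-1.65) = 0.17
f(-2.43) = 0.09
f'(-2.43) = 0.04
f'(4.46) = 0.01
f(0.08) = -1.65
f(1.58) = 1.45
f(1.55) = 1.39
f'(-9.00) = -0.00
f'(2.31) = 1.40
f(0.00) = -1.60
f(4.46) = -0.02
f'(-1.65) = 0.23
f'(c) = (0.58*c + 4.69)*(4.76*c^3 + 6.15*c^2 - 17.74*c - 0.09)/(-1.19*c^4 - 2.05*c^3 + 8.87*c^2 + 0.09*c - 2.93)^2 + 0.58/(-1.19*c^4 - 2.05*c^3 + 8.87*c^2 + 0.09*c - 2.93) = (2.0706*c^4 + 24.7024*c^3 + 23.6989*c^2 - 83.2006*c - 2.1215)/(1.4161*c^8 + 4.879*c^7 - 16.9081*c^6 - 36.5812*c^5 + 85.2813*c^4 + 13.6096*c^3 - 51.9701*c^2 - 0.5274*c + 8.5849)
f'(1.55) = 1.85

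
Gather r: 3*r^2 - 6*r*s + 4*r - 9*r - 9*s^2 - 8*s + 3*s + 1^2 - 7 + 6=3*r^2 + r*(-6*s - 5) - 9*s^2 - 5*s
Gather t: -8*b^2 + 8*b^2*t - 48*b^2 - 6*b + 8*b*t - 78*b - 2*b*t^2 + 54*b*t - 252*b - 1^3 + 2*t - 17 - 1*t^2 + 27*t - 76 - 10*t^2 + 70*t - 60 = -56*b^2 - 336*b + t^2*(-2*b - 11) + t*(8*b^2 + 62*b + 99) - 154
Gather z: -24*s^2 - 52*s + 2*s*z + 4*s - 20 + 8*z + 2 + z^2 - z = -24*s^2 - 48*s + z^2 + z*(2*s + 7) - 18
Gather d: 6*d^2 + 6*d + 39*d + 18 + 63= 6*d^2 + 45*d + 81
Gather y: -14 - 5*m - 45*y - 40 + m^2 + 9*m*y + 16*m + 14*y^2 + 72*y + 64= m^2 + 11*m + 14*y^2 + y*(9*m + 27) + 10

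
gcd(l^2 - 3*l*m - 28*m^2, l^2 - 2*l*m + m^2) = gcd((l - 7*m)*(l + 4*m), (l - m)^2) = 1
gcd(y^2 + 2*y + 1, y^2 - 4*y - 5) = y + 1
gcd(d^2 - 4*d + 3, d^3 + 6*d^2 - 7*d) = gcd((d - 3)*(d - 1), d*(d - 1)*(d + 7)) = d - 1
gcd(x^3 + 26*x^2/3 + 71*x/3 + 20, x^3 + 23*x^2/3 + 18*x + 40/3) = x^2 + 17*x/3 + 20/3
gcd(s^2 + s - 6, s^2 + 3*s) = s + 3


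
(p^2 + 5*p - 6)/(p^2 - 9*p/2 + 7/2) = 2*(p + 6)/(2*p - 7)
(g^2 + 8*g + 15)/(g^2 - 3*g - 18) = (g + 5)/(g - 6)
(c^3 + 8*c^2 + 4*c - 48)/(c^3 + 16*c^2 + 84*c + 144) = (c - 2)/(c + 6)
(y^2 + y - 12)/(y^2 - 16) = (y - 3)/(y - 4)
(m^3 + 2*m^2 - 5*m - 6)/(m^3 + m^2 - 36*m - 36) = (m^2 + m - 6)/(m^2 - 36)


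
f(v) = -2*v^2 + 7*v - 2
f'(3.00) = -5.00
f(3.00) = 1.00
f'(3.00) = -5.00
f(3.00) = 1.00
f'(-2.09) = 15.36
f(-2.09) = -25.37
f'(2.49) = -2.96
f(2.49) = 3.03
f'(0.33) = 5.68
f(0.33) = 0.09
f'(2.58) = -3.32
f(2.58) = 2.75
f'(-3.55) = 21.20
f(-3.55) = -52.06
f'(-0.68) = 9.72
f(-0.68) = -7.68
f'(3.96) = -8.84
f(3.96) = -5.64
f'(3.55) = -7.20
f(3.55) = -2.36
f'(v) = 7 - 4*v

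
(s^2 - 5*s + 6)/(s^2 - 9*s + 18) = (s - 2)/(s - 6)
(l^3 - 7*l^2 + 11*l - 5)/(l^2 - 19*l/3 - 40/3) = 3*(-l^3 + 7*l^2 - 11*l + 5)/(-3*l^2 + 19*l + 40)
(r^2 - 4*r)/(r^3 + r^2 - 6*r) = (r - 4)/(r^2 + r - 6)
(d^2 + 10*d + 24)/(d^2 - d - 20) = (d + 6)/(d - 5)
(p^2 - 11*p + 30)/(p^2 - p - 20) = (p - 6)/(p + 4)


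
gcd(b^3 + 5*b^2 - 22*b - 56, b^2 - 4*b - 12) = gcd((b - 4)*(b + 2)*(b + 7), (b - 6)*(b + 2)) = b + 2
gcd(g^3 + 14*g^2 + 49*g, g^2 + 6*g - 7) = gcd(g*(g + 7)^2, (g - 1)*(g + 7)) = g + 7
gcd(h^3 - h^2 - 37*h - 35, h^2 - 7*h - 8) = h + 1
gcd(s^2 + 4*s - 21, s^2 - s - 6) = s - 3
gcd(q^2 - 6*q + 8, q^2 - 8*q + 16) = q - 4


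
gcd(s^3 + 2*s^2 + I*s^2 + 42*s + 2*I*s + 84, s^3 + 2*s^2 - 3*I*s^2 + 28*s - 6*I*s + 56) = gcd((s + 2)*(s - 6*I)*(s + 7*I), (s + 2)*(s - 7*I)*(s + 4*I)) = s + 2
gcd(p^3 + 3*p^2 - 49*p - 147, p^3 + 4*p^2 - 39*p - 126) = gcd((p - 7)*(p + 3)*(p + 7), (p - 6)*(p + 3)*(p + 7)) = p^2 + 10*p + 21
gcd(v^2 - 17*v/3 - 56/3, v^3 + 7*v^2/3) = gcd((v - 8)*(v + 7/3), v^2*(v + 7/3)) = v + 7/3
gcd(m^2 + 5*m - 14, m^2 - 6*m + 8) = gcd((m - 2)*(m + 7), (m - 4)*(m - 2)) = m - 2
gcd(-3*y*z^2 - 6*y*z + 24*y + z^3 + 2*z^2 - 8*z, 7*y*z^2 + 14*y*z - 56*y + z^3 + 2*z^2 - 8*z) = z^2 + 2*z - 8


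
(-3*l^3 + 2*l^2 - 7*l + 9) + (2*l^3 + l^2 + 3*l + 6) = -l^3 + 3*l^2 - 4*l + 15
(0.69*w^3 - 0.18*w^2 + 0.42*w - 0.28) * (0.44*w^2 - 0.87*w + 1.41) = 0.3036*w^5 - 0.6795*w^4 + 1.3143*w^3 - 0.7424*w^2 + 0.8358*w - 0.3948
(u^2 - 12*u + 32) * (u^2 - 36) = u^4 - 12*u^3 - 4*u^2 + 432*u - 1152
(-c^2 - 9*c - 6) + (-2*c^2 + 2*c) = -3*c^2 - 7*c - 6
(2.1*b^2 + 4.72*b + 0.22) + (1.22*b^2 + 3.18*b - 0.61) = 3.32*b^2 + 7.9*b - 0.39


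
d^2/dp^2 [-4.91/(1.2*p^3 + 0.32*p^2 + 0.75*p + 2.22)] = ((35.352*p + 3.1424)*(1.2*p^3 + 0.32*p^2 + 0.75*p + 2.22) - 4.91*(3.6*p^2 + 0.64*p + 0.75)*(7.2*p^2 + 1.28*p + 1.5))/(1.2*p^3 + 0.32*p^2 + 0.75*p + 2.22)^3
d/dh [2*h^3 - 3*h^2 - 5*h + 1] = 6*h^2 - 6*h - 5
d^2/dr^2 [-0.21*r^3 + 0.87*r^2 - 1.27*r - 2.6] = 1.74 - 1.26*r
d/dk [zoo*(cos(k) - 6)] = zoo*sin(k)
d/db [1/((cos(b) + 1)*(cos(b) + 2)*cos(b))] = (3*sin(b) + 2*sin(b)/cos(b)^2 + 6*tan(b))/((cos(b) + 1)^2*(cos(b) + 2)^2)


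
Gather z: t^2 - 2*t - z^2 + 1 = t^2 - 2*t - z^2 + 1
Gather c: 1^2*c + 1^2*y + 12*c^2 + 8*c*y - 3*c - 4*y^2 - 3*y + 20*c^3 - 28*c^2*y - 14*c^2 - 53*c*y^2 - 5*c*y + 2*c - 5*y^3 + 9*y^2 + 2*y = 20*c^3 + c^2*(-28*y - 2) + c*(-53*y^2 + 3*y) - 5*y^3 + 5*y^2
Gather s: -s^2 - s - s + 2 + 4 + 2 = -s^2 - 2*s + 8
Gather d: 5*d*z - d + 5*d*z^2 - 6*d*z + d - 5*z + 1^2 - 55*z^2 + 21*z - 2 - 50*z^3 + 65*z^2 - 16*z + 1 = d*(5*z^2 - z) - 50*z^3 + 10*z^2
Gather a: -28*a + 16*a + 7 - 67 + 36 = -12*a - 24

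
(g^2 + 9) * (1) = g^2 + 9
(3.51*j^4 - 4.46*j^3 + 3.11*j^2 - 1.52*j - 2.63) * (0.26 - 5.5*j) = -19.305*j^5 + 25.4426*j^4 - 18.2646*j^3 + 9.1686*j^2 + 14.0698*j - 0.6838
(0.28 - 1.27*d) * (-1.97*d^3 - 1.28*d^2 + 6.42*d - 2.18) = 2.5019*d^4 + 1.074*d^3 - 8.5118*d^2 + 4.5662*d - 0.6104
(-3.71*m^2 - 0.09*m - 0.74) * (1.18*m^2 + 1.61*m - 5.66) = -4.3778*m^4 - 6.0793*m^3 + 19.9805*m^2 - 0.682*m + 4.1884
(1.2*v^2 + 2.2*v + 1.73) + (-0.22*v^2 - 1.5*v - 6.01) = 0.98*v^2 + 0.7*v - 4.28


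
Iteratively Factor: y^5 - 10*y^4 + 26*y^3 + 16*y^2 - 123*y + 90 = (y + 2)*(y^4 - 12*y^3 + 50*y^2 - 84*y + 45) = (y - 1)*(y + 2)*(y^3 - 11*y^2 + 39*y - 45) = (y - 3)*(y - 1)*(y + 2)*(y^2 - 8*y + 15) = (y - 5)*(y - 3)*(y - 1)*(y + 2)*(y - 3)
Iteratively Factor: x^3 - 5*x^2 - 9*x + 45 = (x + 3)*(x^2 - 8*x + 15) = (x - 3)*(x + 3)*(x - 5)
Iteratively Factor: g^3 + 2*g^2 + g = (g + 1)*(g^2 + g) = g*(g + 1)*(g + 1)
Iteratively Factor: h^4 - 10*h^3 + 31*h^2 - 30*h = (h - 3)*(h^3 - 7*h^2 + 10*h) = h*(h - 3)*(h^2 - 7*h + 10) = h*(h - 3)*(h - 2)*(h - 5)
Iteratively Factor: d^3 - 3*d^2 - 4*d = (d)*(d^2 - 3*d - 4) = d*(d - 4)*(d + 1)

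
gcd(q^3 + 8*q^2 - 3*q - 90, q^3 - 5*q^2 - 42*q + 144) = q^2 + 3*q - 18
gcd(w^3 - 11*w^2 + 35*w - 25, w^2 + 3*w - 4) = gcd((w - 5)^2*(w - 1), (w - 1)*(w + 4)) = w - 1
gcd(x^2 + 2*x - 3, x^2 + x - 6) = x + 3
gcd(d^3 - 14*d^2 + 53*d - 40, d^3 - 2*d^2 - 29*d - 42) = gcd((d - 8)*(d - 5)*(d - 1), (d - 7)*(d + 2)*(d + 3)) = 1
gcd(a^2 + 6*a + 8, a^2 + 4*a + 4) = a + 2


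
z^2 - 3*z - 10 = (z - 5)*(z + 2)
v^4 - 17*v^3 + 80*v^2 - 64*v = v*(v - 8)^2*(v - 1)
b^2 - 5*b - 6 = (b - 6)*(b + 1)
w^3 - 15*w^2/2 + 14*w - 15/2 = (w - 5)*(w - 3/2)*(w - 1)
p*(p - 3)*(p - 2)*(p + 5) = p^4 - 19*p^2 + 30*p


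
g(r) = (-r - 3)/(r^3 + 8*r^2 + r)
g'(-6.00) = -0.02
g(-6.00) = 0.05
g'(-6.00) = -0.02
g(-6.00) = 0.05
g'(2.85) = 0.04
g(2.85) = -0.06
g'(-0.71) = -2.64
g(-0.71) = -0.77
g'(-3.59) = -0.02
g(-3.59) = 0.01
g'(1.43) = 0.26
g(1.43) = -0.21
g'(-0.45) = -13.18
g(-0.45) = -2.36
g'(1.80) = 0.14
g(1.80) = -0.14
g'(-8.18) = -0.85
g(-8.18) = -0.26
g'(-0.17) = -1476.70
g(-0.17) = -50.28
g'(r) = (-r - 3)*(-3*r^2 - 16*r - 1)/(r^3 + 8*r^2 + r)^2 - 1/(r^3 + 8*r^2 + r) = (-r*(r^2 + 8*r + 1) + (r + 3)*(3*r^2 + 16*r + 1))/(r^2*(r^2 + 8*r + 1)^2)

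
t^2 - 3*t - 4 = (t - 4)*(t + 1)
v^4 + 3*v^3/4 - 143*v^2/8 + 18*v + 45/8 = (v - 3)*(v - 3/2)*(v + 1/4)*(v + 5)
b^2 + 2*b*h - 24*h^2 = (b - 4*h)*(b + 6*h)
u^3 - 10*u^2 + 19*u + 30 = (u - 6)*(u - 5)*(u + 1)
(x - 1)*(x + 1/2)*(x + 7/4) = x^3 + 5*x^2/4 - 11*x/8 - 7/8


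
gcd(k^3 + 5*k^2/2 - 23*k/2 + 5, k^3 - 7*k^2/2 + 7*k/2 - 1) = k^2 - 5*k/2 + 1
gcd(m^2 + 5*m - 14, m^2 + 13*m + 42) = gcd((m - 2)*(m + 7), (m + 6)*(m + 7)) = m + 7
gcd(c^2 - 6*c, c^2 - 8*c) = c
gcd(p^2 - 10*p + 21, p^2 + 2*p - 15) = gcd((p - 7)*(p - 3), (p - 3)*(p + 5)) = p - 3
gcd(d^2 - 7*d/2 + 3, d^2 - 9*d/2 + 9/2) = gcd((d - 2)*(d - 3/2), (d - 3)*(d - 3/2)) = d - 3/2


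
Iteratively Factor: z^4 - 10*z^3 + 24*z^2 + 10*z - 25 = (z + 1)*(z^3 - 11*z^2 + 35*z - 25) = (z - 1)*(z + 1)*(z^2 - 10*z + 25) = (z - 5)*(z - 1)*(z + 1)*(z - 5)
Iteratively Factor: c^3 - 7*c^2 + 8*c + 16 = (c + 1)*(c^2 - 8*c + 16) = (c - 4)*(c + 1)*(c - 4)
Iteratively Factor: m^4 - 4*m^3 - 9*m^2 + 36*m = (m - 3)*(m^3 - m^2 - 12*m) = (m - 3)*(m + 3)*(m^2 - 4*m) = m*(m - 3)*(m + 3)*(m - 4)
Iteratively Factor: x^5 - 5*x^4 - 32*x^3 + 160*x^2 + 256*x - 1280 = (x - 4)*(x^4 - x^3 - 36*x^2 + 16*x + 320) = (x - 4)^2*(x^3 + 3*x^2 - 24*x - 80) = (x - 4)^2*(x + 4)*(x^2 - x - 20) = (x - 5)*(x - 4)^2*(x + 4)*(x + 4)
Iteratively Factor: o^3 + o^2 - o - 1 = (o - 1)*(o^2 + 2*o + 1) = (o - 1)*(o + 1)*(o + 1)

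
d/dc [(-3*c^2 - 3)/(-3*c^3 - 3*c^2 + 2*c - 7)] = 3*(-3*c^4 - 11*c^2 + 8*c + 2)/(9*c^6 + 18*c^5 - 3*c^4 + 30*c^3 + 46*c^2 - 28*c + 49)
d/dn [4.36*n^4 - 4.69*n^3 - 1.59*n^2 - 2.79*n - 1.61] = 17.44*n^3 - 14.07*n^2 - 3.18*n - 2.79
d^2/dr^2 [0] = 0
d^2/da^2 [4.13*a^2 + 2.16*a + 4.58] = 8.26000000000000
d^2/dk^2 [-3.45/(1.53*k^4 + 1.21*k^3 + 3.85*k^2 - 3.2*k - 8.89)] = ((63.342*k^2 + 25.047*k + 26.565)*(1.53*k^4 + 1.21*k^3 + 3.85*k^2 - 3.2*k - 8.89) - 3.45*(6.12*k^3 + 3.63*k^2 + 7.7*k - 3.2)*(12.24*k^3 + 7.26*k^2 + 15.4*k - 6.4))/(1.53*k^4 + 1.21*k^3 + 3.85*k^2 - 3.2*k - 8.89)^3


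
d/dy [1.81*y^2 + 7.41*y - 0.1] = 3.62*y + 7.41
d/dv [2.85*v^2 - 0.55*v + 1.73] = 5.7*v - 0.55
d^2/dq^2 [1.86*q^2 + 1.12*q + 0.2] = 3.72000000000000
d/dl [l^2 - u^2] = 2*l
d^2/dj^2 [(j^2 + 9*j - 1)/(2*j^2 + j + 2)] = 2*(34*j^3 - 24*j^2 - 114*j - 11)/(8*j^6 + 12*j^5 + 30*j^4 + 25*j^3 + 30*j^2 + 12*j + 8)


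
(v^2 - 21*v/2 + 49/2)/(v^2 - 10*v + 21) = (v - 7/2)/(v - 3)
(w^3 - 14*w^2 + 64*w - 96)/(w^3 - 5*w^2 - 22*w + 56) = (w^3 - 14*w^2 + 64*w - 96)/(w^3 - 5*w^2 - 22*w + 56)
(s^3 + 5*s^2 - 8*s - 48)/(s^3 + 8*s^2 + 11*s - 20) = (s^2 + s - 12)/(s^2 + 4*s - 5)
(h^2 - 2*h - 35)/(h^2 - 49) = (h + 5)/(h + 7)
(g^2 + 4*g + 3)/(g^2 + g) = (g + 3)/g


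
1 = 1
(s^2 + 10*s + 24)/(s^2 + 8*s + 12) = (s + 4)/(s + 2)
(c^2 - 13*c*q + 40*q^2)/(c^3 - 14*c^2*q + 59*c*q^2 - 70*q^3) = (c - 8*q)/(c^2 - 9*c*q + 14*q^2)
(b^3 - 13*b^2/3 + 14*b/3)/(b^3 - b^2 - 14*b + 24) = b*(3*b - 7)/(3*(b^2 + b - 12))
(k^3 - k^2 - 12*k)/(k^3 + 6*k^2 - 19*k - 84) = k/(k + 7)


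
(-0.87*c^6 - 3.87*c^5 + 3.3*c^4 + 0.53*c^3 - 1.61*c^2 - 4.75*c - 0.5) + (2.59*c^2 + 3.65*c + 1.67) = -0.87*c^6 - 3.87*c^5 + 3.3*c^4 + 0.53*c^3 + 0.98*c^2 - 1.1*c + 1.17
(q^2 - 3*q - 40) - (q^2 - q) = -2*q - 40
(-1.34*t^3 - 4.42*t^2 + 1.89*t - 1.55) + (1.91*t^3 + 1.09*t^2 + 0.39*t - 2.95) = 0.57*t^3 - 3.33*t^2 + 2.28*t - 4.5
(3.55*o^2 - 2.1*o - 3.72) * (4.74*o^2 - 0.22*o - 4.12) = 16.827*o^4 - 10.735*o^3 - 31.7968*o^2 + 9.4704*o + 15.3264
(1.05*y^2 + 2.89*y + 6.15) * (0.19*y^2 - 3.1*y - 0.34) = 0.1995*y^4 - 2.7059*y^3 - 8.1475*y^2 - 20.0476*y - 2.091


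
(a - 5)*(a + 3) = a^2 - 2*a - 15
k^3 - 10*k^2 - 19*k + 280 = (k - 8)*(k - 7)*(k + 5)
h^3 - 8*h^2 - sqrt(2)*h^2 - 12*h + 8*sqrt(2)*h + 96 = (h - 8)*(h - 3*sqrt(2))*(h + 2*sqrt(2))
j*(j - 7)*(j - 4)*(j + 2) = j^4 - 9*j^3 + 6*j^2 + 56*j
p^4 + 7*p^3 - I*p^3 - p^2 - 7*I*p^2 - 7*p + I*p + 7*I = (p + 7)*(p - I)*(-I*p + I)*(I*p + I)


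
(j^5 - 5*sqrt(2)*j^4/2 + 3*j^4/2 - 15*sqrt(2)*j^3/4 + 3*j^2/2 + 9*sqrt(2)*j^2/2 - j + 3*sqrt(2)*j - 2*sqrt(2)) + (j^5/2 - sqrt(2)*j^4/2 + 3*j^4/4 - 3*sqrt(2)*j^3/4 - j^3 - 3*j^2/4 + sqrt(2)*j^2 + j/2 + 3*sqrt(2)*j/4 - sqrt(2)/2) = 3*j^5/2 - 3*sqrt(2)*j^4 + 9*j^4/4 - 9*sqrt(2)*j^3/2 - j^3 + 3*j^2/4 + 11*sqrt(2)*j^2/2 - j/2 + 15*sqrt(2)*j/4 - 5*sqrt(2)/2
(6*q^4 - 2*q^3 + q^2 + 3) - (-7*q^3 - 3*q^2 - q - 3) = 6*q^4 + 5*q^3 + 4*q^2 + q + 6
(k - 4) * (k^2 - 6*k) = k^3 - 10*k^2 + 24*k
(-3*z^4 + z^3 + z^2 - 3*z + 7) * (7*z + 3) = -21*z^5 - 2*z^4 + 10*z^3 - 18*z^2 + 40*z + 21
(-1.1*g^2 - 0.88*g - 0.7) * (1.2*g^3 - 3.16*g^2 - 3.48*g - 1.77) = -1.32*g^5 + 2.42*g^4 + 5.7688*g^3 + 7.2214*g^2 + 3.9936*g + 1.239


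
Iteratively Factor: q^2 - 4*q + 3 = (q - 3)*(q - 1)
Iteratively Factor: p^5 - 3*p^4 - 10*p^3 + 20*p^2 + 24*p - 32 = (p + 2)*(p^4 - 5*p^3 + 20*p - 16) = (p + 2)^2*(p^3 - 7*p^2 + 14*p - 8) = (p - 4)*(p + 2)^2*(p^2 - 3*p + 2) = (p - 4)*(p - 1)*(p + 2)^2*(p - 2)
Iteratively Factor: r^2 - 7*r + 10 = (r - 5)*(r - 2)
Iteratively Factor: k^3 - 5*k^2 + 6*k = (k - 3)*(k^2 - 2*k) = (k - 3)*(k - 2)*(k)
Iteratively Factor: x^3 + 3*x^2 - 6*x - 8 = (x + 1)*(x^2 + 2*x - 8) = (x + 1)*(x + 4)*(x - 2)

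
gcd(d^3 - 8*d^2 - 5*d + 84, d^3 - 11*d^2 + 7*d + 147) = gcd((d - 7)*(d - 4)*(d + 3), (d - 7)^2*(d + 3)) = d^2 - 4*d - 21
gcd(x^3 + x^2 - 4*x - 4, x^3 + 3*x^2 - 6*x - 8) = x^2 - x - 2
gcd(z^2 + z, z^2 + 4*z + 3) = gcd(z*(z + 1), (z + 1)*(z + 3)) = z + 1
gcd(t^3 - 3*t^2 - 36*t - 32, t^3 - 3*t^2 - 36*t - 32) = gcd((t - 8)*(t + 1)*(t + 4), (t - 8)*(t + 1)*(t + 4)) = t^3 - 3*t^2 - 36*t - 32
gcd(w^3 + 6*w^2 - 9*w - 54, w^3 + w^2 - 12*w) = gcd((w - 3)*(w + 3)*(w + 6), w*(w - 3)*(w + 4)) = w - 3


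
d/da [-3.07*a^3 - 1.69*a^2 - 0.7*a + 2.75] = -9.21*a^2 - 3.38*a - 0.7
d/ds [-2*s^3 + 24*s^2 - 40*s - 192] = -6*s^2 + 48*s - 40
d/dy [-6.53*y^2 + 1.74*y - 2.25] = 1.74 - 13.06*y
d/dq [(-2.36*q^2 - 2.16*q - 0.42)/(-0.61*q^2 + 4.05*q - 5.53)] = (-10.8756*q^2 + 25.5892*q + 13.6458)/(0.3721*q^4 - 4.941*q^3 + 23.1491*q^2 - 44.793*q + 30.5809)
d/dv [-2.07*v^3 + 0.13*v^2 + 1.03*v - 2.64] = -6.21*v^2 + 0.26*v + 1.03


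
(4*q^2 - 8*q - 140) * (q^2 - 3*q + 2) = 4*q^4 - 20*q^3 - 108*q^2 + 404*q - 280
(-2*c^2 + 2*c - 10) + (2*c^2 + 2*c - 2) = 4*c - 12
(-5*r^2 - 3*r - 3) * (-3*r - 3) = 15*r^3 + 24*r^2 + 18*r + 9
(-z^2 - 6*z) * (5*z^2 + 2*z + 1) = -5*z^4 - 32*z^3 - 13*z^2 - 6*z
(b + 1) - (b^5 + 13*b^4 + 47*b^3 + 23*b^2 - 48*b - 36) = -b^5 - 13*b^4 - 47*b^3 - 23*b^2 + 49*b + 37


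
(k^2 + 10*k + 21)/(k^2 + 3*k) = (k + 7)/k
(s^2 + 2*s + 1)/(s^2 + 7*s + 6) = (s + 1)/(s + 6)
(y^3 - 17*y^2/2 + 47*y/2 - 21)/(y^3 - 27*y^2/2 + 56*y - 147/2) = (y - 2)/(y - 7)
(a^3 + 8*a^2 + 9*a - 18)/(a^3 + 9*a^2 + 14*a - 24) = (a + 3)/(a + 4)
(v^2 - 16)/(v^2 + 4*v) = (v - 4)/v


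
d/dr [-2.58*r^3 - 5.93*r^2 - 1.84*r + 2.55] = -7.74*r^2 - 11.86*r - 1.84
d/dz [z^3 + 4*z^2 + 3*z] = 3*z^2 + 8*z + 3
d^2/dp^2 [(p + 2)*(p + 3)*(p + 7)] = 6*p + 24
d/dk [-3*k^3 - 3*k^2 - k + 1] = -9*k^2 - 6*k - 1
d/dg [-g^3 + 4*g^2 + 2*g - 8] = -3*g^2 + 8*g + 2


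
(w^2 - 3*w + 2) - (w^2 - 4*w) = w + 2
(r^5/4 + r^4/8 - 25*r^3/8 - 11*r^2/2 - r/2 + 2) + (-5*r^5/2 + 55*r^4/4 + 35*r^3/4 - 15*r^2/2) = -9*r^5/4 + 111*r^4/8 + 45*r^3/8 - 13*r^2 - r/2 + 2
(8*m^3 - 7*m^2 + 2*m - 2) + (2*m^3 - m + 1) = 10*m^3 - 7*m^2 + m - 1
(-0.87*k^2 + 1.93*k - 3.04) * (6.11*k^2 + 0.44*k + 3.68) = -5.3157*k^4 + 11.4095*k^3 - 20.9268*k^2 + 5.7648*k - 11.1872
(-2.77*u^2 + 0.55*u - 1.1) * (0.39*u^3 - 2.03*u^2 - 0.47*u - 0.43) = -1.0803*u^5 + 5.8376*u^4 - 0.2436*u^3 + 3.1656*u^2 + 0.2805*u + 0.473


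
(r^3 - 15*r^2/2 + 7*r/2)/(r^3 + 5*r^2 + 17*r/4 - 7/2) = 2*r*(r - 7)/(2*r^2 + 11*r + 14)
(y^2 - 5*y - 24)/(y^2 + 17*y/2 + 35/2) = 2*(y^2 - 5*y - 24)/(2*y^2 + 17*y + 35)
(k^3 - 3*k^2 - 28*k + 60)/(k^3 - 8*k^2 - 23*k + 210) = (k - 2)/(k - 7)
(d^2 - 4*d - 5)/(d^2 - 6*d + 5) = (d + 1)/(d - 1)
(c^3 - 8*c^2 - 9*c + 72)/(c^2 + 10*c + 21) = (c^2 - 11*c + 24)/(c + 7)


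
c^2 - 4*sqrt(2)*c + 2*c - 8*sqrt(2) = (c + 2)*(c - 4*sqrt(2))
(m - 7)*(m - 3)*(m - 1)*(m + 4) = m^4 - 7*m^3 - 13*m^2 + 103*m - 84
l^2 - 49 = (l - 7)*(l + 7)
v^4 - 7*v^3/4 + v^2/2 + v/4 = v*(v - 1)^2*(v + 1/4)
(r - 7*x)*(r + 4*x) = r^2 - 3*r*x - 28*x^2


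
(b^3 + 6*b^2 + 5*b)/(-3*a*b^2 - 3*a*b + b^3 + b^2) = (-b - 5)/(3*a - b)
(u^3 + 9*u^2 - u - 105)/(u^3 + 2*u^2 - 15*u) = (u + 7)/u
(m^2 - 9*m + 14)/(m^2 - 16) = (m^2 - 9*m + 14)/(m^2 - 16)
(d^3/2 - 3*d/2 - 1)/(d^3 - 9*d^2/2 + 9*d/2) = (d^3 - 3*d - 2)/(d*(2*d^2 - 9*d + 9))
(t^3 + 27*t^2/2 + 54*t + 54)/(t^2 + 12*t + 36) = t + 3/2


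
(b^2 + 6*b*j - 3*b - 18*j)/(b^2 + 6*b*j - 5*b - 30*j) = (b - 3)/(b - 5)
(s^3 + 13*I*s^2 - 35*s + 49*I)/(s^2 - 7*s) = (s^3 + 13*I*s^2 - 35*s + 49*I)/(s*(s - 7))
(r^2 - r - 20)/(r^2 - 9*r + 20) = (r + 4)/(r - 4)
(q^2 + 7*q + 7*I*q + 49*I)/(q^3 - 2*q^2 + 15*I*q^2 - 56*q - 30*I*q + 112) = (q + 7)/(q^2 + q*(-2 + 8*I) - 16*I)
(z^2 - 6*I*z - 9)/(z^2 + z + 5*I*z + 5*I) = (z^2 - 6*I*z - 9)/(z^2 + z + 5*I*z + 5*I)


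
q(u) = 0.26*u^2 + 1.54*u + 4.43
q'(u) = 0.52*u + 1.54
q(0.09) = 4.57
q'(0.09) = 1.59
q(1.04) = 6.31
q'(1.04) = 2.08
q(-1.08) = 3.07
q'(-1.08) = 0.98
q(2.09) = 8.78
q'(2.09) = 2.63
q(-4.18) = 2.54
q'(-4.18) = -0.63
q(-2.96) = 2.15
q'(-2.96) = 0.00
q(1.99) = 8.52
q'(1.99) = 2.57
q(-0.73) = 3.44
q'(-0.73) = 1.16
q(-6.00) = 4.55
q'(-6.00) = -1.58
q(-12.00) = 23.39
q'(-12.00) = -4.70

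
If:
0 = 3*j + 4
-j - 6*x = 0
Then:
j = -4/3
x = 2/9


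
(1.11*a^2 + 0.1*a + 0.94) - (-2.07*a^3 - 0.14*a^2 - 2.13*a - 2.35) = 2.07*a^3 + 1.25*a^2 + 2.23*a + 3.29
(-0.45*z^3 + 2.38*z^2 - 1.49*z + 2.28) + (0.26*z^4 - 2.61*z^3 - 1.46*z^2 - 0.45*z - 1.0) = 0.26*z^4 - 3.06*z^3 + 0.92*z^2 - 1.94*z + 1.28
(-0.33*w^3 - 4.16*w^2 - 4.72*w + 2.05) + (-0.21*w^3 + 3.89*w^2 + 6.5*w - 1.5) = -0.54*w^3 - 0.27*w^2 + 1.78*w + 0.55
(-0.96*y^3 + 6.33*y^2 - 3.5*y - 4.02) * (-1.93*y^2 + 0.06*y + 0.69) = 1.8528*y^5 - 12.2745*y^4 + 6.4724*y^3 + 11.9163*y^2 - 2.6562*y - 2.7738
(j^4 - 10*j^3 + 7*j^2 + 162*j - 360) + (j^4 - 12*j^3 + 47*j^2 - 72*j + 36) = 2*j^4 - 22*j^3 + 54*j^2 + 90*j - 324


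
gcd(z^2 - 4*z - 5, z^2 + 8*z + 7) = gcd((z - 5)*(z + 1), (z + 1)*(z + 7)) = z + 1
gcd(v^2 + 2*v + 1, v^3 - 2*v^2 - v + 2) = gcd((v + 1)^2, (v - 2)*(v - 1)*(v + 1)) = v + 1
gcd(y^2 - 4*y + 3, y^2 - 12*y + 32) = 1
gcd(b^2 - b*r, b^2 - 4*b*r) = b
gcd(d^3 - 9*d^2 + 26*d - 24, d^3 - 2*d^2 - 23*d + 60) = d^2 - 7*d + 12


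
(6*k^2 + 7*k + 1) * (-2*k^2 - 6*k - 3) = -12*k^4 - 50*k^3 - 62*k^2 - 27*k - 3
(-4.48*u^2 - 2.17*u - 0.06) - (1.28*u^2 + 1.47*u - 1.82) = -5.76*u^2 - 3.64*u + 1.76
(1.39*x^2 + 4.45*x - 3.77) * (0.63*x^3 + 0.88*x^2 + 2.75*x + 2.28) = 0.8757*x^5 + 4.0267*x^4 + 5.3634*x^3 + 12.0891*x^2 - 0.221500000000001*x - 8.5956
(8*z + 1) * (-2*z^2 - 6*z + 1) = -16*z^3 - 50*z^2 + 2*z + 1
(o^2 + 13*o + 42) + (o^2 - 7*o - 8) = 2*o^2 + 6*o + 34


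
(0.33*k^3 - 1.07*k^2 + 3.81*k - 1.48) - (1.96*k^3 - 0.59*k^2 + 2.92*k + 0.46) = -1.63*k^3 - 0.48*k^2 + 0.89*k - 1.94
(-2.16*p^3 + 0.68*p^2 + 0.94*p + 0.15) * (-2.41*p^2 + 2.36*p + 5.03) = 5.2056*p^5 - 6.7364*p^4 - 11.5254*p^3 + 5.2773*p^2 + 5.0822*p + 0.7545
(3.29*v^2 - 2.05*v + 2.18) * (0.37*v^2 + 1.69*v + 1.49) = 1.2173*v^4 + 4.8016*v^3 + 2.2442*v^2 + 0.629700000000001*v + 3.2482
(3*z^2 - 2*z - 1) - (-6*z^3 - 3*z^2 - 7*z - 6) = 6*z^3 + 6*z^2 + 5*z + 5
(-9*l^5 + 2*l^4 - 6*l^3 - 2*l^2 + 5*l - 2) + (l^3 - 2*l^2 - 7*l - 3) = -9*l^5 + 2*l^4 - 5*l^3 - 4*l^2 - 2*l - 5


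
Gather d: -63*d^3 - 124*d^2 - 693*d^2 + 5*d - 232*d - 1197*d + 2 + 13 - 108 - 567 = -63*d^3 - 817*d^2 - 1424*d - 660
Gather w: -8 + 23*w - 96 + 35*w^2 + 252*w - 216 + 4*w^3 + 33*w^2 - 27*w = 4*w^3 + 68*w^2 + 248*w - 320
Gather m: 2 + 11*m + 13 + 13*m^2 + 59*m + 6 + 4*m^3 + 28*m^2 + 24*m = 4*m^3 + 41*m^2 + 94*m + 21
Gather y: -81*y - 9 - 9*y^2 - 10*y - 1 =-9*y^2 - 91*y - 10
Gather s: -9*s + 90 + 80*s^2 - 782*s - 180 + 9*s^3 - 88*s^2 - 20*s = 9*s^3 - 8*s^2 - 811*s - 90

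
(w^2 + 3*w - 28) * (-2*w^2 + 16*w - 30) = -2*w^4 + 10*w^3 + 74*w^2 - 538*w + 840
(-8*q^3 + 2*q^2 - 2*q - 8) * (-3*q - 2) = 24*q^4 + 10*q^3 + 2*q^2 + 28*q + 16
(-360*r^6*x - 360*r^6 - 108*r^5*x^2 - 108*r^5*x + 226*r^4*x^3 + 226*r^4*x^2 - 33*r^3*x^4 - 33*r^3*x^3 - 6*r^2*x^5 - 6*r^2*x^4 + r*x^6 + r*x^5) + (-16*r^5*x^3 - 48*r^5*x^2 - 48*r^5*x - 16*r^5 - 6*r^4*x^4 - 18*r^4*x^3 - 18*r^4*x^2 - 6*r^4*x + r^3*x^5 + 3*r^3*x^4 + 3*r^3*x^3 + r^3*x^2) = -360*r^6*x - 360*r^6 - 16*r^5*x^3 - 156*r^5*x^2 - 156*r^5*x - 16*r^5 - 6*r^4*x^4 + 208*r^4*x^3 + 208*r^4*x^2 - 6*r^4*x + r^3*x^5 - 30*r^3*x^4 - 30*r^3*x^3 + r^3*x^2 - 6*r^2*x^5 - 6*r^2*x^4 + r*x^6 + r*x^5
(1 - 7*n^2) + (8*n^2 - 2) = n^2 - 1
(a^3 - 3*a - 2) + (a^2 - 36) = a^3 + a^2 - 3*a - 38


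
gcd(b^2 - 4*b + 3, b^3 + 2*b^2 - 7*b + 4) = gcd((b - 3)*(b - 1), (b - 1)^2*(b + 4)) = b - 1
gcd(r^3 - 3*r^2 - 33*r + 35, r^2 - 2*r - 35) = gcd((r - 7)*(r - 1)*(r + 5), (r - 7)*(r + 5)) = r^2 - 2*r - 35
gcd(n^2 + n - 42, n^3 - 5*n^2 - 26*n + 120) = n - 6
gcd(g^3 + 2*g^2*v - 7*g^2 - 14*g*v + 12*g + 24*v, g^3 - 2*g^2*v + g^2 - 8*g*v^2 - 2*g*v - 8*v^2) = g + 2*v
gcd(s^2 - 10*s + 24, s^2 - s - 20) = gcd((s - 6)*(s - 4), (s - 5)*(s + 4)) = 1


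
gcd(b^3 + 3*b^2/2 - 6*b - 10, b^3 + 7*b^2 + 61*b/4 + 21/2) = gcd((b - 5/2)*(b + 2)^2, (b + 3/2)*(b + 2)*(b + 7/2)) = b + 2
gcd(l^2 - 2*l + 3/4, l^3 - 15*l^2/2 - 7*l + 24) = l - 3/2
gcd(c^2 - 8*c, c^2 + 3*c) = c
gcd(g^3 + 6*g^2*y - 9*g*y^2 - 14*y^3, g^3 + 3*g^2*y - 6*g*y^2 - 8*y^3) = -g^2 + g*y + 2*y^2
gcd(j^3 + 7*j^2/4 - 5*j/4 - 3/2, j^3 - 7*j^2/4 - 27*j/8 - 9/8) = j + 3/4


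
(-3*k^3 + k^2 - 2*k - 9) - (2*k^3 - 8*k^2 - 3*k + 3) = -5*k^3 + 9*k^2 + k - 12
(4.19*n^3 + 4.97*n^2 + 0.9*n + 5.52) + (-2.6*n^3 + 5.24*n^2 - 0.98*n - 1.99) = 1.59*n^3 + 10.21*n^2 - 0.08*n + 3.53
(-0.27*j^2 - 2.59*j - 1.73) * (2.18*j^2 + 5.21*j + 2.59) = -0.5886*j^4 - 7.0529*j^3 - 17.9646*j^2 - 15.7214*j - 4.4807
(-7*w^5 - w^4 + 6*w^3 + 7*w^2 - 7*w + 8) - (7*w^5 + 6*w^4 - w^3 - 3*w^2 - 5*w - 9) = -14*w^5 - 7*w^4 + 7*w^3 + 10*w^2 - 2*w + 17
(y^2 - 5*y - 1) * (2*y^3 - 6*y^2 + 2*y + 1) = 2*y^5 - 16*y^4 + 30*y^3 - 3*y^2 - 7*y - 1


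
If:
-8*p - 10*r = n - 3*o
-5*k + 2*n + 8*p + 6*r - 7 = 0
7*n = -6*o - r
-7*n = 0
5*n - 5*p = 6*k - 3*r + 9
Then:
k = -191/133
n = 0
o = -8/1197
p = -1/19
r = 16/399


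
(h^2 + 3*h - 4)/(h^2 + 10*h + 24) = (h - 1)/(h + 6)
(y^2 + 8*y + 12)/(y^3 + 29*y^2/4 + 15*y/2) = 4*(y + 2)/(y*(4*y + 5))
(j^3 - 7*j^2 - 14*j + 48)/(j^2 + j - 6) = j - 8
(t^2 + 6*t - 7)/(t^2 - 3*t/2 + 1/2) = 2*(t + 7)/(2*t - 1)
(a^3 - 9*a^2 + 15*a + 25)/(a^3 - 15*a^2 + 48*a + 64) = (a^2 - 10*a + 25)/(a^2 - 16*a + 64)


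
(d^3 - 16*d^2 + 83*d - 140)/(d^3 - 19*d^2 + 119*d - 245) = (d - 4)/(d - 7)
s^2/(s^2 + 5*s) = s/(s + 5)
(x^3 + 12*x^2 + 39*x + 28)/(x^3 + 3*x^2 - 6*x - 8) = (x + 7)/(x - 2)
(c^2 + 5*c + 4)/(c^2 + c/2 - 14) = 2*(c + 1)/(2*c - 7)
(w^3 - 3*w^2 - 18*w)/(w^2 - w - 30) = w*(w + 3)/(w + 5)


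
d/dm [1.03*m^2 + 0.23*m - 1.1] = 2.06*m + 0.23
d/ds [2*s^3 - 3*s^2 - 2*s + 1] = 6*s^2 - 6*s - 2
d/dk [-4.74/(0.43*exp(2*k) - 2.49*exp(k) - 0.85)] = (4.0764*exp(k) - 11.8026)*exp(k)/(-0.43*exp(2*k) + 2.49*exp(k) + 0.85)^2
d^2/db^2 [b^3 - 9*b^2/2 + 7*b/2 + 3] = 6*b - 9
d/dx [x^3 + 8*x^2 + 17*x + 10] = 3*x^2 + 16*x + 17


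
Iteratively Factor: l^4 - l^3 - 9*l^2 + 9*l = (l - 3)*(l^3 + 2*l^2 - 3*l) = (l - 3)*(l - 1)*(l^2 + 3*l) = (l - 3)*(l - 1)*(l + 3)*(l)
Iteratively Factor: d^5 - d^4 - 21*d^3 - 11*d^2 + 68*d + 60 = (d + 2)*(d^4 - 3*d^3 - 15*d^2 + 19*d + 30) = (d - 5)*(d + 2)*(d^3 + 2*d^2 - 5*d - 6) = (d - 5)*(d - 2)*(d + 2)*(d^2 + 4*d + 3) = (d - 5)*(d - 2)*(d + 2)*(d + 3)*(d + 1)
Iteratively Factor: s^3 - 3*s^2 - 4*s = (s - 4)*(s^2 + s) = s*(s - 4)*(s + 1)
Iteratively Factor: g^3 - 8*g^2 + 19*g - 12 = (g - 3)*(g^2 - 5*g + 4) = (g - 4)*(g - 3)*(g - 1)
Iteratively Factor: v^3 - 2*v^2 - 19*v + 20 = (v + 4)*(v^2 - 6*v + 5) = (v - 1)*(v + 4)*(v - 5)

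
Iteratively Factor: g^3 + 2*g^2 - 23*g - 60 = (g - 5)*(g^2 + 7*g + 12) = (g - 5)*(g + 4)*(g + 3)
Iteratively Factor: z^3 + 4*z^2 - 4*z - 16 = (z + 2)*(z^2 + 2*z - 8) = (z - 2)*(z + 2)*(z + 4)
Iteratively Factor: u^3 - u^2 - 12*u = (u + 3)*(u^2 - 4*u) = (u - 4)*(u + 3)*(u)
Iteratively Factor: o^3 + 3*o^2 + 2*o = (o + 2)*(o^2 + o) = o*(o + 2)*(o + 1)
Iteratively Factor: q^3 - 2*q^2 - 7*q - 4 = (q - 4)*(q^2 + 2*q + 1) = (q - 4)*(q + 1)*(q + 1)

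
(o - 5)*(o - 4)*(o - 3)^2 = o^4 - 15*o^3 + 83*o^2 - 201*o + 180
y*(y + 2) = y^2 + 2*y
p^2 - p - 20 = (p - 5)*(p + 4)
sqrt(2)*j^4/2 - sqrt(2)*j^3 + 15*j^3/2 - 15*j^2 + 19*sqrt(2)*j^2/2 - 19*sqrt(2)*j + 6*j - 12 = (j - 2)*(j + sqrt(2))*(j + 6*sqrt(2))*(sqrt(2)*j/2 + 1/2)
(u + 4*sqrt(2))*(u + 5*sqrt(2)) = u^2 + 9*sqrt(2)*u + 40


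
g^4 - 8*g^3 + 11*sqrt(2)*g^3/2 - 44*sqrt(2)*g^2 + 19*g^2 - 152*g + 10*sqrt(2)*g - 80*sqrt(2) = (g - 8)*(g + sqrt(2))*(g + 2*sqrt(2))*(g + 5*sqrt(2)/2)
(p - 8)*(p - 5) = p^2 - 13*p + 40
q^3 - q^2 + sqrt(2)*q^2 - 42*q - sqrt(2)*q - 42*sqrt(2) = (q - 7)*(q + 6)*(q + sqrt(2))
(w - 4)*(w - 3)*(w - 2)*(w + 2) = w^4 - 7*w^3 + 8*w^2 + 28*w - 48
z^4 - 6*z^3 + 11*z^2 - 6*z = z*(z - 3)*(z - 2)*(z - 1)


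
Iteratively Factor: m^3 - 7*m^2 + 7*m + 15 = (m + 1)*(m^2 - 8*m + 15) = (m - 3)*(m + 1)*(m - 5)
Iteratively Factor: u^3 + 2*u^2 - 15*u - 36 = (u - 4)*(u^2 + 6*u + 9) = (u - 4)*(u + 3)*(u + 3)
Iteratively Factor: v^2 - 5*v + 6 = (v - 2)*(v - 3)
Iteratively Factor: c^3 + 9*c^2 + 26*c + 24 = (c + 4)*(c^2 + 5*c + 6) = (c + 3)*(c + 4)*(c + 2)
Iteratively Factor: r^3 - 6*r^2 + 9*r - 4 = (r - 1)*(r^2 - 5*r + 4) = (r - 4)*(r - 1)*(r - 1)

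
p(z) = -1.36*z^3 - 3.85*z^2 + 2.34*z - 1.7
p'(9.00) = -397.44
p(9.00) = -1283.93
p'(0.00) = 2.34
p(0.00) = -1.70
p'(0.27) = -0.04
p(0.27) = -1.38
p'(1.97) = -28.66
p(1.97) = -22.43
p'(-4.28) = -39.44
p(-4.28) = 24.39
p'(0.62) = -4.00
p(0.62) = -2.05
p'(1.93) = -27.72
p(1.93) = -21.30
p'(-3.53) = -21.32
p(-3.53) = 1.89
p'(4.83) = -130.03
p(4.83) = -233.46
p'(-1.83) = 2.77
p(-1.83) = -10.54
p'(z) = -4.08*z^2 - 7.7*z + 2.34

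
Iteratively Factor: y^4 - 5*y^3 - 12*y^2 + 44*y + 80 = (y + 2)*(y^3 - 7*y^2 + 2*y + 40) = (y + 2)^2*(y^2 - 9*y + 20) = (y - 5)*(y + 2)^2*(y - 4)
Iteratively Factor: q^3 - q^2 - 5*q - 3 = (q - 3)*(q^2 + 2*q + 1) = (q - 3)*(q + 1)*(q + 1)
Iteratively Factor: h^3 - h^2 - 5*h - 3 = (h + 1)*(h^2 - 2*h - 3) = (h - 3)*(h + 1)*(h + 1)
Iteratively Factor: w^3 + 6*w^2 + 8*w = (w)*(w^2 + 6*w + 8) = w*(w + 4)*(w + 2)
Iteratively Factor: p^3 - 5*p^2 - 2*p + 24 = (p - 3)*(p^2 - 2*p - 8) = (p - 4)*(p - 3)*(p + 2)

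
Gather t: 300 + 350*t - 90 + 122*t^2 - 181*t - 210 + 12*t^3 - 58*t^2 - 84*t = 12*t^3 + 64*t^2 + 85*t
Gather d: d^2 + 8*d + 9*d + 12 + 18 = d^2 + 17*d + 30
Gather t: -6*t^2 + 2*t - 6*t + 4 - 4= -6*t^2 - 4*t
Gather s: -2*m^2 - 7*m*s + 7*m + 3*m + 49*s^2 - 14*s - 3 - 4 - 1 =-2*m^2 + 10*m + 49*s^2 + s*(-7*m - 14) - 8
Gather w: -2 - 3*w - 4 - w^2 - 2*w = -w^2 - 5*w - 6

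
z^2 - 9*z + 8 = (z - 8)*(z - 1)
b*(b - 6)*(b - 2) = b^3 - 8*b^2 + 12*b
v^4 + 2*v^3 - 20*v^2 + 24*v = v*(v - 2)^2*(v + 6)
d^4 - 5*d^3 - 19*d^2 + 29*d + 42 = (d - 7)*(d - 2)*(d + 1)*(d + 3)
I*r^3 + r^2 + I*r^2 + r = r*(r + 1)*(I*r + 1)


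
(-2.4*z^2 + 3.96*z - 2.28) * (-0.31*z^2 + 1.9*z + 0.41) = 0.744*z^4 - 5.7876*z^3 + 7.2468*z^2 - 2.7084*z - 0.9348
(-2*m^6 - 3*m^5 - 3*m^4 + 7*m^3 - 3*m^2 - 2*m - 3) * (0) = 0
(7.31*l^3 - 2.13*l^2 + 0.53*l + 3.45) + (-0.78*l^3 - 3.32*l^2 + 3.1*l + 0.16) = 6.53*l^3 - 5.45*l^2 + 3.63*l + 3.61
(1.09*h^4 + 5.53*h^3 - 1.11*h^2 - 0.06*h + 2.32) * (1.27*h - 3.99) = 1.3843*h^5 + 2.674*h^4 - 23.4744*h^3 + 4.3527*h^2 + 3.1858*h - 9.2568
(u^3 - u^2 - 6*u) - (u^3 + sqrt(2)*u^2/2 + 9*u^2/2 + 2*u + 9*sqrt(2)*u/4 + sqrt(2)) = -11*u^2/2 - sqrt(2)*u^2/2 - 8*u - 9*sqrt(2)*u/4 - sqrt(2)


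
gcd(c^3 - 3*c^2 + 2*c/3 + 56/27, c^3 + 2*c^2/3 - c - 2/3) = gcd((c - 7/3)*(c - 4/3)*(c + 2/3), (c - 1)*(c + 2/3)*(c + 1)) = c + 2/3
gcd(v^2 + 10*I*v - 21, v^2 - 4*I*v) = 1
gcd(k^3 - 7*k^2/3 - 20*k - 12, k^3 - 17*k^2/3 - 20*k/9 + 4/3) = k^2 - 16*k/3 - 4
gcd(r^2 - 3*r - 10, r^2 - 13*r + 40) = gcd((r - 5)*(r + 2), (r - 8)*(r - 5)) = r - 5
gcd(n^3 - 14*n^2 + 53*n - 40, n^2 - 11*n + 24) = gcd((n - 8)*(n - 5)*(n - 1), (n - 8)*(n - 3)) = n - 8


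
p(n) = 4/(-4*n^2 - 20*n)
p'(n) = 4*(8*n + 20)/(-4*n^2 - 20*n)^2 = (2*n + 5)/(n^2*(n + 5)^2)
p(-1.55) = 0.19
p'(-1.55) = 0.07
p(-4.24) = 0.31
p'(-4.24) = -0.34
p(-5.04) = -4.96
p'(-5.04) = -124.99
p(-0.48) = 0.46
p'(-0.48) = 0.86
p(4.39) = -0.02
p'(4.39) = 0.01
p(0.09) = -2.18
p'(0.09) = 24.68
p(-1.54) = 0.19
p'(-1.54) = 0.07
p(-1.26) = 0.21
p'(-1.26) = 0.11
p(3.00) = -0.04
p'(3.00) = 0.02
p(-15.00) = -0.00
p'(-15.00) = 0.00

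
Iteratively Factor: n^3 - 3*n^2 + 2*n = (n - 1)*(n^2 - 2*n) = n*(n - 1)*(n - 2)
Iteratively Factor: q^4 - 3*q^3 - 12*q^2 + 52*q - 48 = (q - 3)*(q^3 - 12*q + 16) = (q - 3)*(q + 4)*(q^2 - 4*q + 4) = (q - 3)*(q - 2)*(q + 4)*(q - 2)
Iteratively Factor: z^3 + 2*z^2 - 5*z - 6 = (z + 1)*(z^2 + z - 6) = (z + 1)*(z + 3)*(z - 2)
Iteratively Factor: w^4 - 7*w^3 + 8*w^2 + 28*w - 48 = (w - 3)*(w^3 - 4*w^2 - 4*w + 16) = (w - 4)*(w - 3)*(w^2 - 4) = (w - 4)*(w - 3)*(w + 2)*(w - 2)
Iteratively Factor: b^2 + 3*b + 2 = (b + 2)*(b + 1)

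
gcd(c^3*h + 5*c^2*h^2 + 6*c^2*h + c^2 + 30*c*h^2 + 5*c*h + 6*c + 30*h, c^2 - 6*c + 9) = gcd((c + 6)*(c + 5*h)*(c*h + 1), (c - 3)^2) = 1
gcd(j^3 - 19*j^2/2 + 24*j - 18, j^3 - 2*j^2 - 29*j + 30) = j - 6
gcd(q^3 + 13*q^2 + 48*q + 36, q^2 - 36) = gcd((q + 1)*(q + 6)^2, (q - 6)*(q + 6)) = q + 6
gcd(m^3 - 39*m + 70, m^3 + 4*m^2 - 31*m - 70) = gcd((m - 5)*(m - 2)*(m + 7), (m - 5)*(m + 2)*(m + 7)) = m^2 + 2*m - 35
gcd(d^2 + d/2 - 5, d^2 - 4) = d - 2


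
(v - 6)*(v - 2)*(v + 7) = v^3 - v^2 - 44*v + 84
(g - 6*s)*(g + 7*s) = g^2 + g*s - 42*s^2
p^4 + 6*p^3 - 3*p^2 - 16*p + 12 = (p - 1)^2*(p + 2)*(p + 6)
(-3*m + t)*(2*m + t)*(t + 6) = -6*m^2*t - 36*m^2 - m*t^2 - 6*m*t + t^3 + 6*t^2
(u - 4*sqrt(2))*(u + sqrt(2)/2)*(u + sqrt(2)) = u^3 - 5*sqrt(2)*u^2/2 - 11*u - 4*sqrt(2)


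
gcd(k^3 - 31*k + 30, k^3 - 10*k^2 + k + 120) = k - 5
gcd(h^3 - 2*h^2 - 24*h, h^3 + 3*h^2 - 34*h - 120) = h^2 - 2*h - 24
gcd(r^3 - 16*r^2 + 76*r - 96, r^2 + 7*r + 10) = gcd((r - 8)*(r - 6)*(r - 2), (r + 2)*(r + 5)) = 1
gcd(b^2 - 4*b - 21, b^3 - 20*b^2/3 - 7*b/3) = b - 7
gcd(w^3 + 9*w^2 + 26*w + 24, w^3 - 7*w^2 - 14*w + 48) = w + 3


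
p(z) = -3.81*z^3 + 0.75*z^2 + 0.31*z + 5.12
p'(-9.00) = -939.02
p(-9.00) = 2840.57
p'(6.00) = -402.17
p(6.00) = -788.98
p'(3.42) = -128.25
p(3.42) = -137.45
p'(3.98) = -174.78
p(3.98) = -221.97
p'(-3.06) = -111.31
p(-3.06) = 120.36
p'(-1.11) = -15.44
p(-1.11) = 10.91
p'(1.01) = -9.83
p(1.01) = 2.27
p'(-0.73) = -6.88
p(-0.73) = 6.78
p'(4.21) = -195.96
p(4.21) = -264.58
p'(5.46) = -332.25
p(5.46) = -590.99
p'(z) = -11.43*z^2 + 1.5*z + 0.31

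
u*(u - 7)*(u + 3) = u^3 - 4*u^2 - 21*u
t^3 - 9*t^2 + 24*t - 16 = (t - 4)^2*(t - 1)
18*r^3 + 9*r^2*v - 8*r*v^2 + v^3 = (-6*r + v)*(-3*r + v)*(r + v)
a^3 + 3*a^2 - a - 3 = (a - 1)*(a + 1)*(a + 3)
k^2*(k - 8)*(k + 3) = k^4 - 5*k^3 - 24*k^2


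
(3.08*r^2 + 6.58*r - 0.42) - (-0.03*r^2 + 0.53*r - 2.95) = 3.11*r^2 + 6.05*r + 2.53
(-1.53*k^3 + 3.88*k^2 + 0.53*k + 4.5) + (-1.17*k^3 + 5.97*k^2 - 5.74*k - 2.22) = -2.7*k^3 + 9.85*k^2 - 5.21*k + 2.28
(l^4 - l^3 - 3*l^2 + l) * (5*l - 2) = 5*l^5 - 7*l^4 - 13*l^3 + 11*l^2 - 2*l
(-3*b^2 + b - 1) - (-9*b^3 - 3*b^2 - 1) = 9*b^3 + b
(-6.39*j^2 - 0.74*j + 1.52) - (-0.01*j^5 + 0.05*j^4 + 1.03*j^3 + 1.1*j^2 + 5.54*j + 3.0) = 0.01*j^5 - 0.05*j^4 - 1.03*j^3 - 7.49*j^2 - 6.28*j - 1.48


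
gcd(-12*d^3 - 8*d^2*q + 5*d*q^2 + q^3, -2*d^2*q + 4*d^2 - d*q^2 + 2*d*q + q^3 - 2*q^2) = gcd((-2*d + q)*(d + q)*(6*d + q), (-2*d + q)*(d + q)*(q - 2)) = -2*d^2 - d*q + q^2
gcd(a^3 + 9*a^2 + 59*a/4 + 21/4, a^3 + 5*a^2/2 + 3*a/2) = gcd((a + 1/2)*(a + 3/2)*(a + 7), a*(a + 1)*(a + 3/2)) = a + 3/2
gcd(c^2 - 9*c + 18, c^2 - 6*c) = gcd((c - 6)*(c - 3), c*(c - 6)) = c - 6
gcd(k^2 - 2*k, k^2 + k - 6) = k - 2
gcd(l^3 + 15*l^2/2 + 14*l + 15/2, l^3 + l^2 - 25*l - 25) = l^2 + 6*l + 5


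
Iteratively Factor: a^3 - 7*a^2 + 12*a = (a - 3)*(a^2 - 4*a) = a*(a - 3)*(a - 4)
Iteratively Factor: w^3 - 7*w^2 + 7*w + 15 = (w - 3)*(w^2 - 4*w - 5) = (w - 5)*(w - 3)*(w + 1)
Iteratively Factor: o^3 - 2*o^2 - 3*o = (o)*(o^2 - 2*o - 3) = o*(o - 3)*(o + 1)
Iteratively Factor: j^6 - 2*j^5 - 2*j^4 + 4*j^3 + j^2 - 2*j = (j)*(j^5 - 2*j^4 - 2*j^3 + 4*j^2 + j - 2) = j*(j + 1)*(j^4 - 3*j^3 + j^2 + 3*j - 2) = j*(j - 1)*(j + 1)*(j^3 - 2*j^2 - j + 2) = j*(j - 2)*(j - 1)*(j + 1)*(j^2 - 1) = j*(j - 2)*(j - 1)^2*(j + 1)*(j + 1)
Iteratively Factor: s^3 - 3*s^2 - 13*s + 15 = (s - 1)*(s^2 - 2*s - 15) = (s - 5)*(s - 1)*(s + 3)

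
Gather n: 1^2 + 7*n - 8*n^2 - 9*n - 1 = -8*n^2 - 2*n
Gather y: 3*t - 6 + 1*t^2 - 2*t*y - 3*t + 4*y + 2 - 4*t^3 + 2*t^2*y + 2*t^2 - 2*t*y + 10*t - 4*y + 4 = -4*t^3 + 3*t^2 + 10*t + y*(2*t^2 - 4*t)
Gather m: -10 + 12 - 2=0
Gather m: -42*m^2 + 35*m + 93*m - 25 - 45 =-42*m^2 + 128*m - 70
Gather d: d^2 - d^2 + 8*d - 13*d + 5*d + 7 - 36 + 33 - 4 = 0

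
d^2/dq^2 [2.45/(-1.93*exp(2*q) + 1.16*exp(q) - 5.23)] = (-2.45*(3.86*exp(q) - 1.16)*(7.72*exp(q) - 2.32)*exp(q) + (18.914*exp(q) - 2.842)*(1.93*exp(2*q) - 1.16*exp(q) + 5.23))*exp(q)/(1.93*exp(2*q) - 1.16*exp(q) + 5.23)^3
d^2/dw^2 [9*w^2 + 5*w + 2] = 18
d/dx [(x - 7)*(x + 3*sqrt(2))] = 2*x - 7 + 3*sqrt(2)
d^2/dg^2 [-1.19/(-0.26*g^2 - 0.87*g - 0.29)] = (-0.160888*g^2 - 0.538356*g + 1.19*(0.52*g + 0.87)*(1.04*g + 1.74) - 0.179452)/(0.26*g^2 + 0.87*g + 0.29)^3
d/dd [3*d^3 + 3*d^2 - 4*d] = 9*d^2 + 6*d - 4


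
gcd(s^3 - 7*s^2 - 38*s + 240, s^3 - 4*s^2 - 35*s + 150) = s^2 + s - 30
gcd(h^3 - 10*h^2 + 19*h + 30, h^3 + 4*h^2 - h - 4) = h + 1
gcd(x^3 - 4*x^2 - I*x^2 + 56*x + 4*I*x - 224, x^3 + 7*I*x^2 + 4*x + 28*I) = x + 7*I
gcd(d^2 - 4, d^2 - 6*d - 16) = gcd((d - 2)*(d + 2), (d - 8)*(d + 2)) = d + 2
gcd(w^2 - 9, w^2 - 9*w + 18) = w - 3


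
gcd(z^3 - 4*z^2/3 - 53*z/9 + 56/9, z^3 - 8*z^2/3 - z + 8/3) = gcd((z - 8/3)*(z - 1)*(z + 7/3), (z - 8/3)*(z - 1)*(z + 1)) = z^2 - 11*z/3 + 8/3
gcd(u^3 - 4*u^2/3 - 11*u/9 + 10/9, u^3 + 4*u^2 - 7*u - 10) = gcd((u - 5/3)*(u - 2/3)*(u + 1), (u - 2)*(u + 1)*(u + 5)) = u + 1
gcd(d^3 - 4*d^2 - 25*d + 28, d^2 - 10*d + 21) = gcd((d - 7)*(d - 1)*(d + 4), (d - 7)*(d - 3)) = d - 7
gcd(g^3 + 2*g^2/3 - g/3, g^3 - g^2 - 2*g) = g^2 + g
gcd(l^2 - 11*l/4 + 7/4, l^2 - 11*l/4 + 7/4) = l^2 - 11*l/4 + 7/4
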